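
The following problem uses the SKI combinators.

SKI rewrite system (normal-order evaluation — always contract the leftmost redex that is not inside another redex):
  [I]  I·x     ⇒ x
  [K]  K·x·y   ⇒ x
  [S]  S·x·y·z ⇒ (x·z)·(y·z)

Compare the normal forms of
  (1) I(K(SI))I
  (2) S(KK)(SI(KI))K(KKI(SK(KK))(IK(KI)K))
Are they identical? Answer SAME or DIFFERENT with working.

Answer: DIFFERENT — A ⇓ SI, B ⇓ KI

Derivation:
Term A:
  start: I(K(SI))I
  [1] K(SI)I
  [2] SI

Term B:
  start: S(KK)(SI(KI))K(KKI(SK(KK))(IK(KI)K))
  [1] KKK(SI(KI)K)(KKI(SK(KK))(IK(KI)K))
  [2] K(SI(KI)K)(KKI(SK(KK))(IK(KI)K))
  [3] SI(KI)K
  [4] IK(KIK)
  [5] K(KIK)
  [6] KI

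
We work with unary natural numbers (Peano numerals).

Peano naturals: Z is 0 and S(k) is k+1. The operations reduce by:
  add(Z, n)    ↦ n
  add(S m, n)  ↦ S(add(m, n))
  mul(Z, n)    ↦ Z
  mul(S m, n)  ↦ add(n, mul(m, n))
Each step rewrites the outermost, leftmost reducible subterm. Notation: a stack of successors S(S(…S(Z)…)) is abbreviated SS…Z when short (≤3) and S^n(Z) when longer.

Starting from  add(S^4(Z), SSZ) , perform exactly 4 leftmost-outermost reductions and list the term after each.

Answer: after 4 steps: S(S(S(S(add(Z, SSZ)))))

Derivation:
  start: add(S^4(Z), SSZ)
  →1  S(add(SSSZ, SSZ))
  →2  S(S(add(SSZ, SSZ)))
  →3  S(S(S(add(SZ, SSZ))))
  →4  S(S(S(S(add(Z, SSZ)))))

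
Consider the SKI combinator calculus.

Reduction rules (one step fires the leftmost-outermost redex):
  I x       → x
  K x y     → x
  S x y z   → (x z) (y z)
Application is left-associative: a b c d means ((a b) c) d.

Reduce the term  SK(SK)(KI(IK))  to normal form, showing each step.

  start: SK(SK)(KI(IK))
  →1  K(KI(IK))(SK(KI(IK)))
  →2  KI(IK)
  →3  I

Answer: normal form = I  (in 3 steps)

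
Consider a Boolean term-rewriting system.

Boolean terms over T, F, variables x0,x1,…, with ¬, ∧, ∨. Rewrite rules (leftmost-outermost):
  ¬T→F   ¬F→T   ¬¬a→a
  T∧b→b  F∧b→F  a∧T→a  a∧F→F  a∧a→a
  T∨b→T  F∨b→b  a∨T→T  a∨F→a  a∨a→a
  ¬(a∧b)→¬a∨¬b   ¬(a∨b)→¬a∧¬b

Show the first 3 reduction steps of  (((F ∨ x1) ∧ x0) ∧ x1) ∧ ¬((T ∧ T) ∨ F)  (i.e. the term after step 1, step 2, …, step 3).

Answer: after 3 steps: ((x1 ∧ x0) ∧ x1) ∧ ((¬T ∨ ¬T) ∧ ¬F)

Derivation:
  start: (((F ∨ x1) ∧ x0) ∧ x1) ∧ ¬((T ∧ T) ∨ F)
  →1  ((x1 ∧ x0) ∧ x1) ∧ ¬((T ∧ T) ∨ F)
  →2  ((x1 ∧ x0) ∧ x1) ∧ (¬(T ∧ T) ∧ ¬F)
  →3  ((x1 ∧ x0) ∧ x1) ∧ ((¬T ∨ ¬T) ∧ ¬F)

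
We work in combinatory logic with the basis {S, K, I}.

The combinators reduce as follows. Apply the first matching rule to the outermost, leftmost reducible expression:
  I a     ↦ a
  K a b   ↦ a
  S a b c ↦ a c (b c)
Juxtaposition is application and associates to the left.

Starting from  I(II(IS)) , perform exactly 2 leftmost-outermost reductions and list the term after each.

Answer: after 2 steps: I(IS)

Derivation:
  start: I(II(IS))
  step 1: II(IS)
  step 2: I(IS)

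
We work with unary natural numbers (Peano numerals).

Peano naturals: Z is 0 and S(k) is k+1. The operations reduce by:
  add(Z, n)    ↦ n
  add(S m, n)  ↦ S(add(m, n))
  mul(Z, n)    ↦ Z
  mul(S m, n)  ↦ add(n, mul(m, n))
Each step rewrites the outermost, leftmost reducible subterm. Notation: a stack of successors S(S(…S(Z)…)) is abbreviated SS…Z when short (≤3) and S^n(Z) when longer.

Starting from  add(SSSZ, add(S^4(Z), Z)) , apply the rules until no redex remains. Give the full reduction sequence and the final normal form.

Answer: normal form = S^7(Z)  (in 9 steps)

Reduction:
  start: add(SSSZ, add(S^4(Z), Z))
  [1] S(add(SSZ, add(S^4(Z), Z)))
  [2] S(S(add(SZ, add(S^4(Z), Z))))
  [3] S(S(S(add(Z, add(S^4(Z), Z)))))
  [4] S(S(S(add(S^4(Z), Z))))
  [5] S(S(S(S(add(SSSZ, Z)))))
  [6] S(S(S(S(S(add(SSZ, Z))))))
  [7] S(S(S(S(S(S(add(SZ, Z)))))))
  [8] S(S(S(S(S(S(S(add(Z, Z))))))))
  [9] S^7(Z)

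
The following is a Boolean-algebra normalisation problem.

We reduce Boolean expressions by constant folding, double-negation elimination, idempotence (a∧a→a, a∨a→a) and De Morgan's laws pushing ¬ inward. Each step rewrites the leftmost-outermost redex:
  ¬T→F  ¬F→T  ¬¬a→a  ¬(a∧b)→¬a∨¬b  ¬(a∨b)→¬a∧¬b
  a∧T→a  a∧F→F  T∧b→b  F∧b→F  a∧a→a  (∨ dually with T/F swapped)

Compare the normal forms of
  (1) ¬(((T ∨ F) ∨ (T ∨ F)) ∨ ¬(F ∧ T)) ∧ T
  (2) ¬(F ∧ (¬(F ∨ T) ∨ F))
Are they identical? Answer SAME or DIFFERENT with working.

Term A:
  start: ¬(((T ∨ F) ∨ (T ∨ F)) ∨ ¬(F ∧ T)) ∧ T
  →1  ¬(((T ∨ F) ∨ (T ∨ F)) ∨ ¬(F ∧ T))
  →2  ¬((T ∨ F) ∨ (T ∨ F)) ∧ ¬¬(F ∧ T)
  →3  (¬(T ∨ F) ∧ ¬(T ∨ F)) ∧ ¬¬(F ∧ T)
  →4  ¬(T ∨ F) ∧ ¬¬(F ∧ T)
  →5  (¬T ∧ ¬F) ∧ ¬¬(F ∧ T)
  →6  (F ∧ ¬F) ∧ ¬¬(F ∧ T)
  →7  F ∧ ¬¬(F ∧ T)
  →8  F

Term B:
  start: ¬(F ∧ (¬(F ∨ T) ∨ F))
  →1  ¬F ∨ ¬(¬(F ∨ T) ∨ F)
  →2  T ∨ ¬(¬(F ∨ T) ∨ F)
  →3  T

Answer: DIFFERENT — A ⇓ F, B ⇓ T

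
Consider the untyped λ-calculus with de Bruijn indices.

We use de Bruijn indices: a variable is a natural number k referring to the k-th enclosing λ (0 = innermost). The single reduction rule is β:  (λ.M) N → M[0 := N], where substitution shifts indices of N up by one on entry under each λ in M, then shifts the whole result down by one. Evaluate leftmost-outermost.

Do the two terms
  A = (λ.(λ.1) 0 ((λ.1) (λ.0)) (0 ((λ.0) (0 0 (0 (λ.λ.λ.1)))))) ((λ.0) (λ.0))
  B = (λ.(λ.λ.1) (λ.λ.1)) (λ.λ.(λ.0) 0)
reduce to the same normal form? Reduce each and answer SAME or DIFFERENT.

Answer: SAME — A ⇓ λ.λ.λ.1, B ⇓ λ.λ.λ.1

Working:
Term A:
  start: (λ.(λ.1) 0 ((λ.1) (λ.0)) (0 ((λ.0) (0 0 (0 (λ.λ.λ.1)))))) ((λ.0) (λ.0))
  [1] (λ.(λ.0) (λ.0)) ((λ.0) (λ.0)) ((λ.(λ.0) (λ.0)) (λ.0)) ((λ.0) (λ.0) ((λ.0) ((λ.0) (λ.0) ((λ.0) (λ.0)) ((λ.0) (λ.0) (λ.λ.λ.1)))))
  [2] (λ.0) (λ.0) ((λ.(λ.0) (λ.0)) (λ.0)) ((λ.0) (λ.0) ((λ.0) ((λ.0) (λ.0) ((λ.0) (λ.0)) ((λ.0) (λ.0) (λ.λ.λ.1)))))
  [3] (λ.0) ((λ.(λ.0) (λ.0)) (λ.0)) ((λ.0) (λ.0) ((λ.0) ((λ.0) (λ.0) ((λ.0) (λ.0)) ((λ.0) (λ.0) (λ.λ.λ.1)))))
  [4] (λ.(λ.0) (λ.0)) (λ.0) ((λ.0) (λ.0) ((λ.0) ((λ.0) (λ.0) ((λ.0) (λ.0)) ((λ.0) (λ.0) (λ.λ.λ.1)))))
  [5] (λ.0) (λ.0) ((λ.0) (λ.0) ((λ.0) ((λ.0) (λ.0) ((λ.0) (λ.0)) ((λ.0) (λ.0) (λ.λ.λ.1)))))
  [6] (λ.0) ((λ.0) (λ.0) ((λ.0) ((λ.0) (λ.0) ((λ.0) (λ.0)) ((λ.0) (λ.0) (λ.λ.λ.1)))))
  [7] (λ.0) (λ.0) ((λ.0) ((λ.0) (λ.0) ((λ.0) (λ.0)) ((λ.0) (λ.0) (λ.λ.λ.1))))
  [8] (λ.0) ((λ.0) ((λ.0) (λ.0) ((λ.0) (λ.0)) ((λ.0) (λ.0) (λ.λ.λ.1))))
  [9] (λ.0) ((λ.0) (λ.0) ((λ.0) (λ.0)) ((λ.0) (λ.0) (λ.λ.λ.1)))
  [10] (λ.0) (λ.0) ((λ.0) (λ.0)) ((λ.0) (λ.0) (λ.λ.λ.1))
  [11] (λ.0) ((λ.0) (λ.0)) ((λ.0) (λ.0) (λ.λ.λ.1))
  [12] (λ.0) (λ.0) ((λ.0) (λ.0) (λ.λ.λ.1))
  [13] (λ.0) ((λ.0) (λ.0) (λ.λ.λ.1))
  [14] (λ.0) (λ.0) (λ.λ.λ.1)
  [15] (λ.0) (λ.λ.λ.1)
  [16] λ.λ.λ.1

Term B:
  start: (λ.(λ.λ.1) (λ.λ.1)) (λ.λ.(λ.0) 0)
  [1] (λ.λ.1) (λ.λ.1)
  [2] λ.λ.λ.1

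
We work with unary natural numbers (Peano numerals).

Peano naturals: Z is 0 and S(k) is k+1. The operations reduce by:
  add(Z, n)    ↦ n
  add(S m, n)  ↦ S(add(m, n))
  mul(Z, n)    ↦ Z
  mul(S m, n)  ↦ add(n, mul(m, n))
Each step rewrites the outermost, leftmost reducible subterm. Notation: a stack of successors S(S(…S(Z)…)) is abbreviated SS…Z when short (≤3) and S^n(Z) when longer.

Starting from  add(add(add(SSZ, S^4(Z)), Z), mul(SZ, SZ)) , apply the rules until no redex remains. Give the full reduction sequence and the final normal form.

Answer: normal form = S^7(Z)  (in 21 steps)

Working:
  start: add(add(add(SSZ, S^4(Z)), Z), mul(SZ, SZ))
  [1] add(add(S(add(SZ, S^4(Z))), Z), mul(SZ, SZ))
  [2] add(S(add(add(SZ, S^4(Z)), Z)), mul(SZ, SZ))
  [3] S(add(add(add(SZ, S^4(Z)), Z), mul(SZ, SZ)))
  [4] S(add(add(S(add(Z, S^4(Z))), Z), mul(SZ, SZ)))
  [5] S(add(S(add(add(Z, S^4(Z)), Z)), mul(SZ, SZ)))
  [6] S(S(add(add(add(Z, S^4(Z)), Z), mul(SZ, SZ))))
  [7] S(S(add(add(S^4(Z), Z), mul(SZ, SZ))))
  [8] S(S(add(S(add(SSSZ, Z)), mul(SZ, SZ))))
  [9] S(S(S(add(add(SSSZ, Z), mul(SZ, SZ)))))
  [10] S(S(S(add(S(add(SSZ, Z)), mul(SZ, SZ)))))
  [11] S(S(S(S(add(add(SSZ, Z), mul(SZ, SZ))))))
  [12] S(S(S(S(add(S(add(SZ, Z)), mul(SZ, SZ))))))
  [13] S(S(S(S(S(add(add(SZ, Z), mul(SZ, SZ)))))))
  [14] S(S(S(S(S(add(S(add(Z, Z)), mul(SZ, SZ)))))))
  [15] S(S(S(S(S(S(add(add(Z, Z), mul(SZ, SZ))))))))
  [16] S(S(S(S(S(S(add(Z, mul(SZ, SZ))))))))
  [17] S(S(S(S(S(S(mul(SZ, SZ)))))))
  [18] S(S(S(S(S(S(add(SZ, mul(Z, SZ))))))))
  [19] S(S(S(S(S(S(S(add(Z, mul(Z, SZ)))))))))
  [20] S(S(S(S(S(S(S(mul(Z, SZ))))))))
  [21] S^7(Z)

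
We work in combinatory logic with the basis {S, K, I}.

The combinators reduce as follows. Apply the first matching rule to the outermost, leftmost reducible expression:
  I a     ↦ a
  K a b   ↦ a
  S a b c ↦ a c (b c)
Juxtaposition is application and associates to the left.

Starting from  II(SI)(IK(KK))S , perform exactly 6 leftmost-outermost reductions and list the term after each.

Answer: after 6 steps: S(KK)

Reduction:
  start: II(SI)(IK(KK))S
  step 1: I(SI)(IK(KK))S
  step 2: SI(IK(KK))S
  step 3: IS(IK(KK)S)
  step 4: S(IK(KK)S)
  step 5: S(K(KK)S)
  step 6: S(KK)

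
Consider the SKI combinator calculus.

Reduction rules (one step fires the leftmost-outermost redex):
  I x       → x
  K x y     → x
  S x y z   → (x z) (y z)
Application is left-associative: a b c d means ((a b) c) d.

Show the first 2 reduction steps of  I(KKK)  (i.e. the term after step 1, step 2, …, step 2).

Answer: after 2 steps: K

Working:
  start: I(KKK)
  step 1: KKK
  step 2: K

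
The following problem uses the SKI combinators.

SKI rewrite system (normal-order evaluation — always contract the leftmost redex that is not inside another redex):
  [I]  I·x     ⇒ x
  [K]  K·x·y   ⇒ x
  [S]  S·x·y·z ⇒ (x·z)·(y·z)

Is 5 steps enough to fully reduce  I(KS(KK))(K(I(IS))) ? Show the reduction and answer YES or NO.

Answer: YES — reaches normal form S(KS) in 4 ≤ 5 steps

Working:
  start: I(KS(KK))(K(I(IS)))
  step 1: KS(KK)(K(I(IS)))
  step 2: S(K(I(IS)))
  step 3: S(K(IS))
  step 4: S(KS)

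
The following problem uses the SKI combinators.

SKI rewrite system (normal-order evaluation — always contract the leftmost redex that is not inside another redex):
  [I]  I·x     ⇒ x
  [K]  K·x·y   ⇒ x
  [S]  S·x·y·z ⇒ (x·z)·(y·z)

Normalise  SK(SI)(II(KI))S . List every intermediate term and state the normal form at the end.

Answer: normal form = I  (in 5 steps)

Reduction:
  start: SK(SI)(II(KI))S
  step 1: K(II(KI))(SI(II(KI)))S
  step 2: II(KI)S
  step 3: I(KI)S
  step 4: KIS
  step 5: I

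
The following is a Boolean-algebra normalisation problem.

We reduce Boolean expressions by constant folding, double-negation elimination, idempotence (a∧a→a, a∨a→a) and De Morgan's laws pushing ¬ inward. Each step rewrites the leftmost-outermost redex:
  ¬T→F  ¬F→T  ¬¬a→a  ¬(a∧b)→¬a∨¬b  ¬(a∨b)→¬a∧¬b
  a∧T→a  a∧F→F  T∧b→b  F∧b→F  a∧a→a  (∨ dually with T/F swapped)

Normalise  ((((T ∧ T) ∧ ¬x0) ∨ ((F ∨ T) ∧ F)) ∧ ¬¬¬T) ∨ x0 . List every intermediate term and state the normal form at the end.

Answer: normal form = x0  (in 8 steps)

Working:
  start: ((((T ∧ T) ∧ ¬x0) ∨ ((F ∨ T) ∧ F)) ∧ ¬¬¬T) ∨ x0
  step 1: (((T ∧ ¬x0) ∨ ((F ∨ T) ∧ F)) ∧ ¬¬¬T) ∨ x0
  step 2: ((¬x0 ∨ ((F ∨ T) ∧ F)) ∧ ¬¬¬T) ∨ x0
  step 3: ((¬x0 ∨ F) ∧ ¬¬¬T) ∨ x0
  step 4: (¬x0 ∧ ¬¬¬T) ∨ x0
  step 5: (¬x0 ∧ ¬T) ∨ x0
  step 6: (¬x0 ∧ F) ∨ x0
  step 7: F ∨ x0
  step 8: x0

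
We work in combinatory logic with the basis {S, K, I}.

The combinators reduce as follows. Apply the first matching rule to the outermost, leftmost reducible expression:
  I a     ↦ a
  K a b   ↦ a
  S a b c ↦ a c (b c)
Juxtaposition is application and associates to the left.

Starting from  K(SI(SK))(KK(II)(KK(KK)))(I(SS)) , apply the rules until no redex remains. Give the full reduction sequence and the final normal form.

Answer: normal form = SS(SK(SS))  (in 5 steps)

Working:
  start: K(SI(SK))(KK(II)(KK(KK)))(I(SS))
  →1  SI(SK)(I(SS))
  →2  I(I(SS))(SK(I(SS)))
  →3  I(SS)(SK(I(SS)))
  →4  SS(SK(I(SS)))
  →5  SS(SK(SS))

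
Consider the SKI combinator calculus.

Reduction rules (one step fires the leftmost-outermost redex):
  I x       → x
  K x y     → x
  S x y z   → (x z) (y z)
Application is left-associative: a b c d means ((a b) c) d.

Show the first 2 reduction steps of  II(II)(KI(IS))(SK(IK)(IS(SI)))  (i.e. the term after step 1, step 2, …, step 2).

Answer: after 2 steps: II(KI(IS))(SK(IK)(IS(SI)))

Derivation:
  start: II(II)(KI(IS))(SK(IK)(IS(SI)))
  step 1: I(II)(KI(IS))(SK(IK)(IS(SI)))
  step 2: II(KI(IS))(SK(IK)(IS(SI)))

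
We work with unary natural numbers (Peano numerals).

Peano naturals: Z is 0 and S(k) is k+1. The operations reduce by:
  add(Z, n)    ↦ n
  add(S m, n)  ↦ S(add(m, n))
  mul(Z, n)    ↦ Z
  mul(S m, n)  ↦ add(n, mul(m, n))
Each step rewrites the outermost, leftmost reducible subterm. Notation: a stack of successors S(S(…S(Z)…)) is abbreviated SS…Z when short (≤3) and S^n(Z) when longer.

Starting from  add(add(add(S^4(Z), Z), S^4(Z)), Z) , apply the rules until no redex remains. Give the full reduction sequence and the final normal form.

Answer: normal form = S^8(Z)  (in 19 steps)

Reduction:
  start: add(add(add(S^4(Z), Z), S^4(Z)), Z)
  [1] add(add(S(add(SSSZ, Z)), S^4(Z)), Z)
  [2] add(S(add(add(SSSZ, Z), S^4(Z))), Z)
  [3] S(add(add(add(SSSZ, Z), S^4(Z)), Z))
  [4] S(add(add(S(add(SSZ, Z)), S^4(Z)), Z))
  [5] S(add(S(add(add(SSZ, Z), S^4(Z))), Z))
  [6] S(S(add(add(add(SSZ, Z), S^4(Z)), Z)))
  [7] S(S(add(add(S(add(SZ, Z)), S^4(Z)), Z)))
  [8] S(S(add(S(add(add(SZ, Z), S^4(Z))), Z)))
  [9] S(S(S(add(add(add(SZ, Z), S^4(Z)), Z))))
  [10] S(S(S(add(add(S(add(Z, Z)), S^4(Z)), Z))))
  [11] S(S(S(add(S(add(add(Z, Z), S^4(Z))), Z))))
  [12] S(S(S(S(add(add(add(Z, Z), S^4(Z)), Z)))))
  [13] S(S(S(S(add(add(Z, S^4(Z)), Z)))))
  [14] S(S(S(S(add(S^4(Z), Z)))))
  [15] S(S(S(S(S(add(SSSZ, Z))))))
  [16] S(S(S(S(S(S(add(SSZ, Z)))))))
  [17] S(S(S(S(S(S(S(add(SZ, Z))))))))
  [18] S(S(S(S(S(S(S(S(add(Z, Z)))))))))
  [19] S^8(Z)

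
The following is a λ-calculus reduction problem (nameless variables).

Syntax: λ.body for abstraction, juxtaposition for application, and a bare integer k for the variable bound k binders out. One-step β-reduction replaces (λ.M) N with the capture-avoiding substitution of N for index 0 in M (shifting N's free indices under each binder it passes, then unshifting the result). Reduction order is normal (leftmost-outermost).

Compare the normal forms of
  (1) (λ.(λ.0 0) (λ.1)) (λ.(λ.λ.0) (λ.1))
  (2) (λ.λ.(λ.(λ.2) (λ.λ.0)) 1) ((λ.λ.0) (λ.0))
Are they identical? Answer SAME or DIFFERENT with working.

Answer: DIFFERENT — A ⇓ λ.λ.0, B ⇓ λ.0

Working:
Term A:
  start: (λ.(λ.0 0) (λ.1)) (λ.(λ.λ.0) (λ.1))
  →1  (λ.0 0) (λ.λ.(λ.λ.0) (λ.1))
  →2  (λ.λ.(λ.λ.0) (λ.1)) (λ.λ.(λ.λ.0) (λ.1))
  →3  λ.(λ.λ.0) (λ.1)
  →4  λ.λ.0

Term B:
  start: (λ.λ.(λ.(λ.2) (λ.λ.0)) 1) ((λ.λ.0) (λ.0))
  →1  λ.(λ.(λ.2) (λ.λ.0)) ((λ.λ.0) (λ.0))
  →2  λ.(λ.1) (λ.λ.0)
  →3  λ.0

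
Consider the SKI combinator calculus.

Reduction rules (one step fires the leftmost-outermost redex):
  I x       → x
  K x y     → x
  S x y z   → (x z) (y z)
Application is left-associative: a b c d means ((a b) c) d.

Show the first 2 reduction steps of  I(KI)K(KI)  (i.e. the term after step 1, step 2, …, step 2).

Answer: after 2 steps: I(KI)

Working:
  start: I(KI)K(KI)
  step 1: KIK(KI)
  step 2: I(KI)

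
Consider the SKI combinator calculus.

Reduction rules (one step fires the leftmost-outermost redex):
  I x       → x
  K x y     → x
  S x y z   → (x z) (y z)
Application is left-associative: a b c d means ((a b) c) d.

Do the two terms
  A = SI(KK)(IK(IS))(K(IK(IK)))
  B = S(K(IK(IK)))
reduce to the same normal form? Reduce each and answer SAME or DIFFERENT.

Term A:
  start: SI(KK)(IK(IS))(K(IK(IK)))
  step 1: I(IK(IS))(KK(IK(IS)))(K(IK(IK)))
  step 2: IK(IS)(KK(IK(IS)))(K(IK(IK)))
  step 3: K(IS)(KK(IK(IS)))(K(IK(IK)))
  step 4: IS(K(IK(IK)))
  step 5: S(K(IK(IK)))
  step 6: S(K(K(IK)))
  step 7: S(K(KK))

Term B:
  start: S(K(IK(IK)))
  step 1: S(K(K(IK)))
  step 2: S(K(KK))

Answer: SAME — A ⇓ S(K(KK)), B ⇓ S(K(KK))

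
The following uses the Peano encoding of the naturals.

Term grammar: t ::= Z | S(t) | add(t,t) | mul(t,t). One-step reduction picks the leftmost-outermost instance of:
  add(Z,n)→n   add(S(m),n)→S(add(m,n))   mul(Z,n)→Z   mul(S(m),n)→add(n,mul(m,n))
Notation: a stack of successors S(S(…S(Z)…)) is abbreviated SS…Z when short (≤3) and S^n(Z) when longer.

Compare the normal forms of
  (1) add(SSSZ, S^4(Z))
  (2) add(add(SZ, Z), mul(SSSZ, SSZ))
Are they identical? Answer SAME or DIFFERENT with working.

Answer: SAME — A ⇓ S^7(Z), B ⇓ S^7(Z)

Reduction:
Term A:
  start: add(SSSZ, S^4(Z))
  [1] S(add(SSZ, S^4(Z)))
  [2] S(S(add(SZ, S^4(Z))))
  [3] S(S(S(add(Z, S^4(Z)))))
  [4] S^7(Z)

Term B:
  start: add(add(SZ, Z), mul(SSSZ, SSZ))
  [1] add(S(add(Z, Z)), mul(SSSZ, SSZ))
  [2] S(add(add(Z, Z), mul(SSSZ, SSZ)))
  [3] S(add(Z, mul(SSSZ, SSZ)))
  [4] S(mul(SSSZ, SSZ))
  [5] S(add(SSZ, mul(SSZ, SSZ)))
  [6] S(S(add(SZ, mul(SSZ, SSZ))))
  [7] S(S(S(add(Z, mul(SSZ, SSZ)))))
  [8] S(S(S(mul(SSZ, SSZ))))
  [9] S(S(S(add(SSZ, mul(SZ, SSZ)))))
  [10] S(S(S(S(add(SZ, mul(SZ, SSZ))))))
  [11] S(S(S(S(S(add(Z, mul(SZ, SSZ)))))))
  [12] S(S(S(S(S(mul(SZ, SSZ))))))
  [13] S(S(S(S(S(add(SSZ, mul(Z, SSZ)))))))
  [14] S(S(S(S(S(S(add(SZ, mul(Z, SSZ))))))))
  [15] S(S(S(S(S(S(S(add(Z, mul(Z, SSZ)))))))))
  [16] S(S(S(S(S(S(S(mul(Z, SSZ))))))))
  [17] S^7(Z)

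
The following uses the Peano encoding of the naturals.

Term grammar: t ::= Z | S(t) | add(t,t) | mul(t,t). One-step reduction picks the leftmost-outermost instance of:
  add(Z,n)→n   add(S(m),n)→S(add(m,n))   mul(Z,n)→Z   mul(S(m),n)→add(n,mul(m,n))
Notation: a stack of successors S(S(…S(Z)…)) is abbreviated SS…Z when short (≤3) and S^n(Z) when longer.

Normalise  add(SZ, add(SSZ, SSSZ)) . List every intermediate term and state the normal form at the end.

Answer: normal form = S^6(Z)  (in 5 steps)

Derivation:
  start: add(SZ, add(SSZ, SSSZ))
  →1  S(add(Z, add(SSZ, SSSZ)))
  →2  S(add(SSZ, SSSZ))
  →3  S(S(add(SZ, SSSZ)))
  →4  S(S(S(add(Z, SSSZ))))
  →5  S^6(Z)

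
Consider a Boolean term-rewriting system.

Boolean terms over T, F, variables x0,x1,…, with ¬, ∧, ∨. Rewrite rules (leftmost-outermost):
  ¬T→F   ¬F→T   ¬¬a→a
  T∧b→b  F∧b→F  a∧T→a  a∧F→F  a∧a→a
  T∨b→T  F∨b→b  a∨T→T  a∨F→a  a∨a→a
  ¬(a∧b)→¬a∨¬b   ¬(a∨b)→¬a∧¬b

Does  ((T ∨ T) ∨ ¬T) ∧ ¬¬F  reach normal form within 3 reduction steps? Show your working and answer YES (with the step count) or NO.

  start: ((T ∨ T) ∨ ¬T) ∧ ¬¬F
  [1] (T ∨ ¬T) ∧ ¬¬F
  [2] T ∧ ¬¬F
  [3] ¬¬F

Answer: NO — after 3 steps the term is ¬¬F, not yet normal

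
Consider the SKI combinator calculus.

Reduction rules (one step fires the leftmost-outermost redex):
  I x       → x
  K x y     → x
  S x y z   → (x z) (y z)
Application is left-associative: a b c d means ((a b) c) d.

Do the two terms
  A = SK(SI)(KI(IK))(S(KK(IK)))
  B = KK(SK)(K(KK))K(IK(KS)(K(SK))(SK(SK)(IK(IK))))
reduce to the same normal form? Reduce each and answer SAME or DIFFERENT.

Answer: DIFFERENT — A ⇓ SK, B ⇓ KK

Working:
Term A:
  start: SK(SI)(KI(IK))(S(KK(IK)))
  step 1: K(KI(IK))(SI(KI(IK)))(S(KK(IK)))
  step 2: KI(IK)(S(KK(IK)))
  step 3: I(S(KK(IK)))
  step 4: S(KK(IK))
  step 5: SK

Term B:
  start: KK(SK)(K(KK))K(IK(KS)(K(SK))(SK(SK)(IK(IK))))
  step 1: K(K(KK))K(IK(KS)(K(SK))(SK(SK)(IK(IK))))
  step 2: K(KK)(IK(KS)(K(SK))(SK(SK)(IK(IK))))
  step 3: KK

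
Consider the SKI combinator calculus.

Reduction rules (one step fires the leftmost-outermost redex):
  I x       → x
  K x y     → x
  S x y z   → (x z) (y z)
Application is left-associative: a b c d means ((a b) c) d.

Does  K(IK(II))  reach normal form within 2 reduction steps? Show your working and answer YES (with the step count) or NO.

Answer: YES — reaches normal form K(KI) in 2 ≤ 2 steps

Derivation:
  start: K(IK(II))
  →1  K(K(II))
  →2  K(KI)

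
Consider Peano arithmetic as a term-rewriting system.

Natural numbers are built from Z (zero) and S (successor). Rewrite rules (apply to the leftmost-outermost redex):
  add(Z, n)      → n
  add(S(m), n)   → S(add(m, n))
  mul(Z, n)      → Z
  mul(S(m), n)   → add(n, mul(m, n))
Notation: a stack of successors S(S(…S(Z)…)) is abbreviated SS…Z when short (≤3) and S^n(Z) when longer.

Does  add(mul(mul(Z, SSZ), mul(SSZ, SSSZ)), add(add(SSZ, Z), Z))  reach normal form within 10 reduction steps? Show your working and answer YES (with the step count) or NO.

Answer: YES — reaches normal form SSZ in 9 ≤ 10 steps

Reduction:
  start: add(mul(mul(Z, SSZ), mul(SSZ, SSSZ)), add(add(SSZ, Z), Z))
  [1] add(mul(Z, mul(SSZ, SSSZ)), add(add(SSZ, Z), Z))
  [2] add(Z, add(add(SSZ, Z), Z))
  [3] add(add(SSZ, Z), Z)
  [4] add(S(add(SZ, Z)), Z)
  [5] S(add(add(SZ, Z), Z))
  [6] S(add(S(add(Z, Z)), Z))
  [7] S(S(add(add(Z, Z), Z)))
  [8] S(S(add(Z, Z)))
  [9] SSZ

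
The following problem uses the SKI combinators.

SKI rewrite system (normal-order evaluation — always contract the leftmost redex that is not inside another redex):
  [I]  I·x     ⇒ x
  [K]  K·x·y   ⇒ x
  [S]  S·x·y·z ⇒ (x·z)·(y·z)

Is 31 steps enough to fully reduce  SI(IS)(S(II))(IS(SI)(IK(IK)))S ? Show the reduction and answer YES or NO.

Answer: NO — after 31 steps the term is K(IK), not yet normal

Working:
  start: SI(IS)(S(II))(IS(SI)(IK(IK)))S
  [1] I(S(II))(IS(S(II)))(IS(SI)(IK(IK)))S
  [2] S(II)(IS(S(II)))(IS(SI)(IK(IK)))S
  [3] II(IS(SI)(IK(IK)))(IS(S(II))(IS(SI)(IK(IK))))S
  [4] I(IS(SI)(IK(IK)))(IS(S(II))(IS(SI)(IK(IK))))S
  [5] IS(SI)(IK(IK))(IS(S(II))(IS(SI)(IK(IK))))S
  [6] S(SI)(IK(IK))(IS(S(II))(IS(SI)(IK(IK))))S
  [7] SI(IS(S(II))(IS(SI)(IK(IK))))(IK(IK)(IS(S(II))(IS(SI)(IK(IK)))))S
  [8] I(IK(IK)(IS(S(II))(IS(SI)(IK(IK)))))(IS(S(II))(IS(SI)(IK(IK)))(IK(IK)(IS(S(II))(IS(SI)(IK(IK))))))S
  [9] IK(IK)(IS(S(II))(IS(SI)(IK(IK))))(IS(S(II))(IS(SI)(IK(IK)))(IK(IK)(IS(S(II))(IS(SI)(IK(IK))))))S
  [10] K(IK)(IS(S(II))(IS(SI)(IK(IK))))(IS(S(II))(IS(SI)(IK(IK)))(IK(IK)(IS(S(II))(IS(SI)(IK(IK))))))S
  [11] IK(IS(S(II))(IS(SI)(IK(IK)))(IK(IK)(IS(S(II))(IS(SI)(IK(IK))))))S
  [12] K(IS(S(II))(IS(SI)(IK(IK)))(IK(IK)(IS(S(II))(IS(SI)(IK(IK))))))S
  [13] IS(S(II))(IS(SI)(IK(IK)))(IK(IK)(IS(S(II))(IS(SI)(IK(IK)))))
  [14] S(S(II))(IS(SI)(IK(IK)))(IK(IK)(IS(S(II))(IS(SI)(IK(IK)))))
  [15] S(II)(IK(IK)(IS(S(II))(IS(SI)(IK(IK)))))(IS(SI)(IK(IK))(IK(IK)(IS(S(II))(IS(SI)(IK(IK))))))
  [16] II(IS(SI)(IK(IK))(IK(IK)(IS(S(II))(IS(SI)(IK(IK))))))(IK(IK)(IS(S(II))(IS(SI)(IK(IK))))(IS(SI)(IK(IK))(IK(IK)(IS(S(II))(IS(SI)(IK(IK)))))))
  [17] I(IS(SI)(IK(IK))(IK(IK)(IS(S(II))(IS(SI)(IK(IK))))))(IK(IK)(IS(S(II))(IS(SI)(IK(IK))))(IS(SI)(IK(IK))(IK(IK)(IS(S(II))(IS(SI)(IK(IK)))))))
  [18] IS(SI)(IK(IK))(IK(IK)(IS(S(II))(IS(SI)(IK(IK)))))(IK(IK)(IS(S(II))(IS(SI)(IK(IK))))(IS(SI)(IK(IK))(IK(IK)(IS(S(II))(IS(SI)(IK(IK)))))))
  [19] S(SI)(IK(IK))(IK(IK)(IS(S(II))(IS(SI)(IK(IK)))))(IK(IK)(IS(S(II))(IS(SI)(IK(IK))))(IS(SI)(IK(IK))(IK(IK)(IS(S(II))(IS(SI)(IK(IK)))))))
  [20] SI(IK(IK)(IS(S(II))(IS(SI)(IK(IK)))))(IK(IK)(IK(IK)(IS(S(II))(IS(SI)(IK(IK))))))(IK(IK)(IS(S(II))(IS(SI)(IK(IK))))(IS(SI)(IK(IK))(IK(IK)(IS(S(II))(IS(SI)(IK(IK)))))))
  [21] I(IK(IK)(IK(IK)(IS(S(II))(IS(SI)(IK(IK))))))(IK(IK)(IS(S(II))(IS(SI)(IK(IK))))(IK(IK)(IK(IK)(IS(S(II))(IS(SI)(IK(IK)))))))(IK(IK)(IS(S(II))(IS(SI)(IK(IK))))(IS(SI)(IK(IK))(IK(IK)(IS(S(II))(IS(SI)(IK(IK)))))))
  [22] IK(IK)(IK(IK)(IS(S(II))(IS(SI)(IK(IK)))))(IK(IK)(IS(S(II))(IS(SI)(IK(IK))))(IK(IK)(IK(IK)(IS(S(II))(IS(SI)(IK(IK)))))))(IK(IK)(IS(S(II))(IS(SI)(IK(IK))))(IS(SI)(IK(IK))(IK(IK)(IS(S(II))(IS(SI)(IK(IK)))))))
  [23] K(IK)(IK(IK)(IS(S(II))(IS(SI)(IK(IK)))))(IK(IK)(IS(S(II))(IS(SI)(IK(IK))))(IK(IK)(IK(IK)(IS(S(II))(IS(SI)(IK(IK)))))))(IK(IK)(IS(S(II))(IS(SI)(IK(IK))))(IS(SI)(IK(IK))(IK(IK)(IS(S(II))(IS(SI)(IK(IK)))))))
  [24] IK(IK(IK)(IS(S(II))(IS(SI)(IK(IK))))(IK(IK)(IK(IK)(IS(S(II))(IS(SI)(IK(IK)))))))(IK(IK)(IS(S(II))(IS(SI)(IK(IK))))(IS(SI)(IK(IK))(IK(IK)(IS(S(II))(IS(SI)(IK(IK)))))))
  [25] K(IK(IK)(IS(S(II))(IS(SI)(IK(IK))))(IK(IK)(IK(IK)(IS(S(II))(IS(SI)(IK(IK)))))))(IK(IK)(IS(S(II))(IS(SI)(IK(IK))))(IS(SI)(IK(IK))(IK(IK)(IS(S(II))(IS(SI)(IK(IK)))))))
  [26] IK(IK)(IS(S(II))(IS(SI)(IK(IK))))(IK(IK)(IK(IK)(IS(S(II))(IS(SI)(IK(IK))))))
  [27] K(IK)(IS(S(II))(IS(SI)(IK(IK))))(IK(IK)(IK(IK)(IS(S(II))(IS(SI)(IK(IK))))))
  [28] IK(IK(IK)(IK(IK)(IS(S(II))(IS(SI)(IK(IK))))))
  [29] K(IK(IK)(IK(IK)(IS(S(II))(IS(SI)(IK(IK))))))
  [30] K(K(IK)(IK(IK)(IS(S(II))(IS(SI)(IK(IK))))))
  [31] K(IK)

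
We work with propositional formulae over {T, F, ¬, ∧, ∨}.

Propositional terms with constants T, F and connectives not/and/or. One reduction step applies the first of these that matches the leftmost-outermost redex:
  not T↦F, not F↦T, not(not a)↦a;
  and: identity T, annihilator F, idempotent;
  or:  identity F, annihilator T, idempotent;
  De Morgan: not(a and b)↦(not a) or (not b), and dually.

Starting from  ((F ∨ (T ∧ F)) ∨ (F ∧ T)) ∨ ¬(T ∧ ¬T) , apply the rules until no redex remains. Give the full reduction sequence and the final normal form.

Answer: normal form = T  (in 9 steps)

Working:
  start: ((F ∨ (T ∧ F)) ∨ (F ∧ T)) ∨ ¬(T ∧ ¬T)
  [1] ((T ∧ F) ∨ (F ∧ T)) ∨ ¬(T ∧ ¬T)
  [2] (F ∨ (F ∧ T)) ∨ ¬(T ∧ ¬T)
  [3] (F ∧ T) ∨ ¬(T ∧ ¬T)
  [4] F ∨ ¬(T ∧ ¬T)
  [5] ¬(T ∧ ¬T)
  [6] ¬T ∨ ¬¬T
  [7] F ∨ ¬¬T
  [8] ¬¬T
  [9] T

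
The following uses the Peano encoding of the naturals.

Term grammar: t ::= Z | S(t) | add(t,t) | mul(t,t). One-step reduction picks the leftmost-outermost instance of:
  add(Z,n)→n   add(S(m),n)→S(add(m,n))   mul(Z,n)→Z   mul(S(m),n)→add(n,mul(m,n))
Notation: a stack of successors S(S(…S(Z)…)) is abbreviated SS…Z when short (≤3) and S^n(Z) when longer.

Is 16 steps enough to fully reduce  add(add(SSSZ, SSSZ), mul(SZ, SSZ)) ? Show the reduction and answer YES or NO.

  start: add(add(SSSZ, SSSZ), mul(SZ, SSZ))
  [1] add(S(add(SSZ, SSSZ)), mul(SZ, SSZ))
  [2] S(add(add(SSZ, SSSZ), mul(SZ, SSZ)))
  [3] S(add(S(add(SZ, SSSZ)), mul(SZ, SSZ)))
  [4] S(S(add(add(SZ, SSSZ), mul(SZ, SSZ))))
  [5] S(S(add(S(add(Z, SSSZ)), mul(SZ, SSZ))))
  [6] S(S(S(add(add(Z, SSSZ), mul(SZ, SSZ)))))
  [7] S(S(S(add(SSSZ, mul(SZ, SSZ)))))
  [8] S(S(S(S(add(SSZ, mul(SZ, SSZ))))))
  [9] S(S(S(S(S(add(SZ, mul(SZ, SSZ)))))))
  [10] S(S(S(S(S(S(add(Z, mul(SZ, SSZ))))))))
  [11] S(S(S(S(S(S(mul(SZ, SSZ)))))))
  [12] S(S(S(S(S(S(add(SSZ, mul(Z, SSZ))))))))
  [13] S(S(S(S(S(S(S(add(SZ, mul(Z, SSZ)))))))))
  [14] S(S(S(S(S(S(S(S(add(Z, mul(Z, SSZ))))))))))
  [15] S(S(S(S(S(S(S(S(mul(Z, SSZ)))))))))
  [16] S^8(Z)

Answer: YES — reaches normal form S^8(Z) in 16 ≤ 16 steps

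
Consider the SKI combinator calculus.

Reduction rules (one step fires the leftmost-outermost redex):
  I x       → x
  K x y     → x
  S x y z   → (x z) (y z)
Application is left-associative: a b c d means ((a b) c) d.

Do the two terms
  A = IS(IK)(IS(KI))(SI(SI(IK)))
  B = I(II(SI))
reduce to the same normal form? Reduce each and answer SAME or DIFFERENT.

Term A:
  start: IS(IK)(IS(KI))(SI(SI(IK)))
  →1  S(IK)(IS(KI))(SI(SI(IK)))
  →2  IK(SI(SI(IK)))(IS(KI)(SI(SI(IK))))
  →3  K(SI(SI(IK)))(IS(KI)(SI(SI(IK))))
  →4  SI(SI(IK))
  →5  SI(SIK)

Term B:
  start: I(II(SI))
  →1  II(SI)
  →2  I(SI)
  →3  SI

Answer: DIFFERENT — A ⇓ SI(SIK), B ⇓ SI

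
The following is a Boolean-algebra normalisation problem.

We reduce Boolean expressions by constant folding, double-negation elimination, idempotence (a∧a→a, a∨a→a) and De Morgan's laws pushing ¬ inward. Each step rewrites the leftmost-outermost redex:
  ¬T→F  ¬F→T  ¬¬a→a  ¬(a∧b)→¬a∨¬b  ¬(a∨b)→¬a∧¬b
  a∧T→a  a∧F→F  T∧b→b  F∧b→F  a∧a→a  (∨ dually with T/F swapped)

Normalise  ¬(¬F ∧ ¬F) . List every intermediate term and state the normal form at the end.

  start: ¬(¬F ∧ ¬F)
  →1  ¬¬F ∨ ¬¬F
  →2  ¬¬F
  →3  F

Answer: normal form = F  (in 3 steps)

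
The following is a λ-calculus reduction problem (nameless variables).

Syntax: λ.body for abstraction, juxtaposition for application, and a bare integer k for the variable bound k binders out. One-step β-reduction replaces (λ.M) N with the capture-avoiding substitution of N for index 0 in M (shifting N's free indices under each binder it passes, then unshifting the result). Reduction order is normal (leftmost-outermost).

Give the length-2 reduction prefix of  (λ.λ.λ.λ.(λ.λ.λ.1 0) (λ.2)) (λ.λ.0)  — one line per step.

Answer: after 2 steps: λ.λ.λ.λ.λ.1 0

Reduction:
  start: (λ.λ.λ.λ.(λ.λ.λ.1 0) (λ.2)) (λ.λ.0)
  [1] λ.λ.λ.(λ.λ.λ.1 0) (λ.2)
  [2] λ.λ.λ.λ.λ.1 0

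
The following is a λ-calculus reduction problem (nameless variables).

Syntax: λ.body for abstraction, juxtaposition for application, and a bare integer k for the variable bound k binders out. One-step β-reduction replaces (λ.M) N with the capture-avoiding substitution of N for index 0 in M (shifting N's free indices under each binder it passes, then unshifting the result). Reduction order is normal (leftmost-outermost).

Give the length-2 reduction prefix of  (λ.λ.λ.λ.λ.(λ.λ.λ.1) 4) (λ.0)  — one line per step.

  start: (λ.λ.λ.λ.λ.(λ.λ.λ.1) 4) (λ.0)
  [1] λ.λ.λ.λ.(λ.λ.λ.1) (λ.0)
  [2] λ.λ.λ.λ.λ.λ.1

Answer: after 2 steps: λ.λ.λ.λ.λ.λ.1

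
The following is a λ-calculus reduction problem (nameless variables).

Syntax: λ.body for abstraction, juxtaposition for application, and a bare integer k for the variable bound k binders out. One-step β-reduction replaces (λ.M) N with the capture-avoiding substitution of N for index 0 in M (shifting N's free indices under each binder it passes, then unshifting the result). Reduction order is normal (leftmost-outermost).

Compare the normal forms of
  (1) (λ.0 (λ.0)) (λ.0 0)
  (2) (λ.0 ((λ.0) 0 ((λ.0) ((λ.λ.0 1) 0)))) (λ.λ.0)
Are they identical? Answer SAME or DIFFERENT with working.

Term A:
  start: (λ.0 (λ.0)) (λ.0 0)
  [1] (λ.0 0) (λ.0)
  [2] (λ.0) (λ.0)
  [3] λ.0

Term B:
  start: (λ.0 ((λ.0) 0 ((λ.0) ((λ.λ.0 1) 0)))) (λ.λ.0)
  [1] (λ.λ.0) ((λ.0) (λ.λ.0) ((λ.0) ((λ.λ.0 1) (λ.λ.0))))
  [2] λ.0

Answer: SAME — A ⇓ λ.0, B ⇓ λ.0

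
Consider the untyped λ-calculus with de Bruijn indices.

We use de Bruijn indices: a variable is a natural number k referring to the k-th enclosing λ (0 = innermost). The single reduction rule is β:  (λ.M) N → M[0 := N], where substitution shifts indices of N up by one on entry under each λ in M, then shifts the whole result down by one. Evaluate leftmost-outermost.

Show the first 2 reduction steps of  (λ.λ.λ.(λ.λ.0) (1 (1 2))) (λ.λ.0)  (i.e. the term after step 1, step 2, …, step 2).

  start: (λ.λ.λ.(λ.λ.0) (1 (1 2))) (λ.λ.0)
  step 1: λ.λ.(λ.λ.0) (1 (1 (λ.λ.0)))
  step 2: λ.λ.λ.0

Answer: after 2 steps: λ.λ.λ.0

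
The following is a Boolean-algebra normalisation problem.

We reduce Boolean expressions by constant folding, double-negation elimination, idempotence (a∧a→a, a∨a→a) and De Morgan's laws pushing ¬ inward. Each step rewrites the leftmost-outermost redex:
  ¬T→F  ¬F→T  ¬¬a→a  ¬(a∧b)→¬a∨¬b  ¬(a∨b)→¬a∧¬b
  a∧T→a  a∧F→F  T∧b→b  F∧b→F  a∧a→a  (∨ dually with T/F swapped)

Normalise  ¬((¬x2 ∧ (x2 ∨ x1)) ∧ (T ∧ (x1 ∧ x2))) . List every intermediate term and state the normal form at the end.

  start: ¬((¬x2 ∧ (x2 ∨ x1)) ∧ (T ∧ (x1 ∧ x2)))
  →1  ¬(¬x2 ∧ (x2 ∨ x1)) ∨ ¬(T ∧ (x1 ∧ x2))
  →2  (¬¬x2 ∨ ¬(x2 ∨ x1)) ∨ ¬(T ∧ (x1 ∧ x2))
  →3  (x2 ∨ ¬(x2 ∨ x1)) ∨ ¬(T ∧ (x1 ∧ x2))
  →4  (x2 ∨ (¬x2 ∧ ¬x1)) ∨ ¬(T ∧ (x1 ∧ x2))
  →5  (x2 ∨ (¬x2 ∧ ¬x1)) ∨ (¬T ∨ ¬(x1 ∧ x2))
  →6  (x2 ∨ (¬x2 ∧ ¬x1)) ∨ (F ∨ ¬(x1 ∧ x2))
  →7  (x2 ∨ (¬x2 ∧ ¬x1)) ∨ ¬(x1 ∧ x2)
  →8  (x2 ∨ (¬x2 ∧ ¬x1)) ∨ (¬x1 ∨ ¬x2)

Answer: normal form = (x2 ∨ (¬x2 ∧ ¬x1)) ∨ (¬x1 ∨ ¬x2)  (in 8 steps)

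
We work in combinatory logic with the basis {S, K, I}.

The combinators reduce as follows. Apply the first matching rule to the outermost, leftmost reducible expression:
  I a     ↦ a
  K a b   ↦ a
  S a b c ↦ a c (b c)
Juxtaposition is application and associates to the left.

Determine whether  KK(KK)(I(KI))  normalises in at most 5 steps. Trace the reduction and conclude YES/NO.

Answer: YES — reaches normal form K(KI) in 2 ≤ 5 steps

Derivation:
  start: KK(KK)(I(KI))
  →1  K(I(KI))
  →2  K(KI)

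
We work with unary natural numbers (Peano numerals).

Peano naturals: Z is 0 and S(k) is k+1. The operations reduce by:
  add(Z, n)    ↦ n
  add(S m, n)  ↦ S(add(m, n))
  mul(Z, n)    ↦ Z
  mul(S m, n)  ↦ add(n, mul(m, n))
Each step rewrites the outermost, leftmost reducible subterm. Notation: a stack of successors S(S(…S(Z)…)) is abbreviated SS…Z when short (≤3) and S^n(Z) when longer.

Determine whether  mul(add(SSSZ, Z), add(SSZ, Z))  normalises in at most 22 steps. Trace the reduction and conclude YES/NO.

  start: mul(add(SSSZ, Z), add(SSZ, Z))
  [1] mul(S(add(SSZ, Z)), add(SSZ, Z))
  [2] add(add(SSZ, Z), mul(add(SSZ, Z), add(SSZ, Z)))
  [3] add(S(add(SZ, Z)), mul(add(SSZ, Z), add(SSZ, Z)))
  [4] S(add(add(SZ, Z), mul(add(SSZ, Z), add(SSZ, Z))))
  [5] S(add(S(add(Z, Z)), mul(add(SSZ, Z), add(SSZ, Z))))
  [6] S(S(add(add(Z, Z), mul(add(SSZ, Z), add(SSZ, Z)))))
  [7] S(S(add(Z, mul(add(SSZ, Z), add(SSZ, Z)))))
  [8] S(S(mul(add(SSZ, Z), add(SSZ, Z))))
  [9] S(S(mul(S(add(SZ, Z)), add(SSZ, Z))))
  [10] S(S(add(add(SSZ, Z), mul(add(SZ, Z), add(SSZ, Z)))))
  [11] S(S(add(S(add(SZ, Z)), mul(add(SZ, Z), add(SSZ, Z)))))
  [12] S(S(S(add(add(SZ, Z), mul(add(SZ, Z), add(SSZ, Z))))))
  [13] S(S(S(add(S(add(Z, Z)), mul(add(SZ, Z), add(SSZ, Z))))))
  [14] S(S(S(S(add(add(Z, Z), mul(add(SZ, Z), add(SSZ, Z)))))))
  [15] S(S(S(S(add(Z, mul(add(SZ, Z), add(SSZ, Z)))))))
  [16] S(S(S(S(mul(add(SZ, Z), add(SSZ, Z))))))
  [17] S(S(S(S(mul(S(add(Z, Z)), add(SSZ, Z))))))
  [18] S(S(S(S(add(add(SSZ, Z), mul(add(Z, Z), add(SSZ, Z)))))))
  [19] S(S(S(S(add(S(add(SZ, Z)), mul(add(Z, Z), add(SSZ, Z)))))))
  [20] S(S(S(S(S(add(add(SZ, Z), mul(add(Z, Z), add(SSZ, Z))))))))
  [21] S(S(S(S(S(add(S(add(Z, Z)), mul(add(Z, Z), add(SSZ, Z))))))))
  [22] S(S(S(S(S(S(add(add(Z, Z), mul(add(Z, Z), add(SSZ, Z)))))))))

Answer: NO — after 22 steps the term is S(S(S(S(S(S(add(add(Z, Z), mul(add(Z, Z), add(SSZ, Z))))))))), not yet normal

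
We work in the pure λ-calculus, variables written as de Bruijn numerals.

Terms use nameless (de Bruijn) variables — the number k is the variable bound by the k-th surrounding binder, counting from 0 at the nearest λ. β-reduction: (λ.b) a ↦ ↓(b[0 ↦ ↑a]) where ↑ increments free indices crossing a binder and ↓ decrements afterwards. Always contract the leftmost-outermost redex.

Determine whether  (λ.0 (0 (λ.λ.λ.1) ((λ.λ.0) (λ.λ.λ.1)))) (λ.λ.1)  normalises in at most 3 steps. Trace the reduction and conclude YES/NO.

Answer: NO — after 3 steps the term is λ.(λ.λ.λ.λ.1) ((λ.λ.0) (λ.λ.λ.1)), not yet normal

Working:
  start: (λ.0 (0 (λ.λ.λ.1) ((λ.λ.0) (λ.λ.λ.1)))) (λ.λ.1)
  [1] (λ.λ.1) ((λ.λ.1) (λ.λ.λ.1) ((λ.λ.0) (λ.λ.λ.1)))
  [2] λ.(λ.λ.1) (λ.λ.λ.1) ((λ.λ.0) (λ.λ.λ.1))
  [3] λ.(λ.λ.λ.λ.1) ((λ.λ.0) (λ.λ.λ.1))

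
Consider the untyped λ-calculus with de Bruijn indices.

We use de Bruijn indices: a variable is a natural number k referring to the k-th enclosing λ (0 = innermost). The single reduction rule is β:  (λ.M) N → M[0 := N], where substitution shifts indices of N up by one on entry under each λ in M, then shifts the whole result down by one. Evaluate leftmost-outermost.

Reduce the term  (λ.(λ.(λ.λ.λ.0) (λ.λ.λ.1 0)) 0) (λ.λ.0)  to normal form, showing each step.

Answer: normal form = λ.λ.0  (in 3 steps)

Derivation:
  start: (λ.(λ.(λ.λ.λ.0) (λ.λ.λ.1 0)) 0) (λ.λ.0)
  step 1: (λ.(λ.λ.λ.0) (λ.λ.λ.1 0)) (λ.λ.0)
  step 2: (λ.λ.λ.0) (λ.λ.λ.1 0)
  step 3: λ.λ.0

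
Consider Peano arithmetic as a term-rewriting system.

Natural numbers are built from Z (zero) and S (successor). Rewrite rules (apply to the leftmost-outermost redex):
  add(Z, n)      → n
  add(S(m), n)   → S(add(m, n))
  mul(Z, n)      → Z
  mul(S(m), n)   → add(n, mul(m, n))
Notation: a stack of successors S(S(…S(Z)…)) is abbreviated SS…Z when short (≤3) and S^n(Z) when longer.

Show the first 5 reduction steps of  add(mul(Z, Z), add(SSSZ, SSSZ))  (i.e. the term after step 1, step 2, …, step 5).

  start: add(mul(Z, Z), add(SSSZ, SSSZ))
  step 1: add(Z, add(SSSZ, SSSZ))
  step 2: add(SSSZ, SSSZ)
  step 3: S(add(SSZ, SSSZ))
  step 4: S(S(add(SZ, SSSZ)))
  step 5: S(S(S(add(Z, SSSZ))))

Answer: after 5 steps: S(S(S(add(Z, SSSZ))))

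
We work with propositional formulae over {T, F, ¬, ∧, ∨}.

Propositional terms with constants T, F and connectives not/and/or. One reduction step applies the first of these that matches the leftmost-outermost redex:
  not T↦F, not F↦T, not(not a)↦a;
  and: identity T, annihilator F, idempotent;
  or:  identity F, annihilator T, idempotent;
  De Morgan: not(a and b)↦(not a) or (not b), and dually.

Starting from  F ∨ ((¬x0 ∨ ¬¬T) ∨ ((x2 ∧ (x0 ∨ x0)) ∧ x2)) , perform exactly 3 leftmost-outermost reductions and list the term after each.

  start: F ∨ ((¬x0 ∨ ¬¬T) ∨ ((x2 ∧ (x0 ∨ x0)) ∧ x2))
  →1  (¬x0 ∨ ¬¬T) ∨ ((x2 ∧ (x0 ∨ x0)) ∧ x2)
  →2  (¬x0 ∨ T) ∨ ((x2 ∧ (x0 ∨ x0)) ∧ x2)
  →3  T ∨ ((x2 ∧ (x0 ∨ x0)) ∧ x2)

Answer: after 3 steps: T ∨ ((x2 ∧ (x0 ∨ x0)) ∧ x2)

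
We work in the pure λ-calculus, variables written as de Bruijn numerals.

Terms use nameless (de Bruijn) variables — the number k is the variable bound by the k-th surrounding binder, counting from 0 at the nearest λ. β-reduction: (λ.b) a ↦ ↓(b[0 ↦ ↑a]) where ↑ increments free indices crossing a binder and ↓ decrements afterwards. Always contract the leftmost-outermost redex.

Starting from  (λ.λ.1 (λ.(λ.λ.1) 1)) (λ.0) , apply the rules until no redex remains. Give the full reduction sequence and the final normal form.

Answer: normal form = λ.λ.λ.2  (in 3 steps)

Reduction:
  start: (λ.λ.1 (λ.(λ.λ.1) 1)) (λ.0)
  [1] λ.(λ.0) (λ.(λ.λ.1) 1)
  [2] λ.λ.(λ.λ.1) 1
  [3] λ.λ.λ.2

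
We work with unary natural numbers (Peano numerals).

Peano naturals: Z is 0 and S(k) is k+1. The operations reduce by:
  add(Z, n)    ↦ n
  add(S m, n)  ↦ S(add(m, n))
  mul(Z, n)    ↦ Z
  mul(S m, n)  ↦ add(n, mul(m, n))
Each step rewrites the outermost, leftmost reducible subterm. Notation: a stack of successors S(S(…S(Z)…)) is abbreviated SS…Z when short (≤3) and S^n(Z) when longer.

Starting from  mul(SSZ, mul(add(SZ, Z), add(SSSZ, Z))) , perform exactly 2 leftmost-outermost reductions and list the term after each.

  start: mul(SSZ, mul(add(SZ, Z), add(SSSZ, Z)))
  step 1: add(mul(add(SZ, Z), add(SSSZ, Z)), mul(SZ, mul(add(SZ, Z), add(SSSZ, Z))))
  step 2: add(mul(S(add(Z, Z)), add(SSSZ, Z)), mul(SZ, mul(add(SZ, Z), add(SSSZ, Z))))

Answer: after 2 steps: add(mul(S(add(Z, Z)), add(SSSZ, Z)), mul(SZ, mul(add(SZ, Z), add(SSSZ, Z))))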